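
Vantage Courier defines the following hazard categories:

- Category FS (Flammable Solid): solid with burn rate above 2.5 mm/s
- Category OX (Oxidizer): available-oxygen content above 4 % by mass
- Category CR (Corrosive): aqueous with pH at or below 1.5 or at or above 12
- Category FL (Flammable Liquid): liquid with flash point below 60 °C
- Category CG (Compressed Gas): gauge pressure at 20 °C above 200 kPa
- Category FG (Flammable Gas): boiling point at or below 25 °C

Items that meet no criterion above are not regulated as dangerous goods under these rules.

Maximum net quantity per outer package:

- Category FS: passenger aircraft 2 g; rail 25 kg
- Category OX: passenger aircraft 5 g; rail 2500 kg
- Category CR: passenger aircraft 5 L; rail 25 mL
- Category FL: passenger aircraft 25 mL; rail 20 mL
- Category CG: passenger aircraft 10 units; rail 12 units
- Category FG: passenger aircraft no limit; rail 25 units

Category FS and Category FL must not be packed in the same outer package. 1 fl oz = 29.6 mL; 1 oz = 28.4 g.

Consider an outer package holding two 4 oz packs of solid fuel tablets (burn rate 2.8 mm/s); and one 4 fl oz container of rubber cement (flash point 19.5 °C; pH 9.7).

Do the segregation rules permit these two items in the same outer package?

No

Burn rate 2.8 mm/s meets the Category FS criterion (Flammable Solid), so the solid fuel tablets are Category FS.
The rubber cement has flash point 19.5 °C, which is < 60 °C, so it is Category FL (Flammable Liquid).
Category FS and Category FL may not share an outer package.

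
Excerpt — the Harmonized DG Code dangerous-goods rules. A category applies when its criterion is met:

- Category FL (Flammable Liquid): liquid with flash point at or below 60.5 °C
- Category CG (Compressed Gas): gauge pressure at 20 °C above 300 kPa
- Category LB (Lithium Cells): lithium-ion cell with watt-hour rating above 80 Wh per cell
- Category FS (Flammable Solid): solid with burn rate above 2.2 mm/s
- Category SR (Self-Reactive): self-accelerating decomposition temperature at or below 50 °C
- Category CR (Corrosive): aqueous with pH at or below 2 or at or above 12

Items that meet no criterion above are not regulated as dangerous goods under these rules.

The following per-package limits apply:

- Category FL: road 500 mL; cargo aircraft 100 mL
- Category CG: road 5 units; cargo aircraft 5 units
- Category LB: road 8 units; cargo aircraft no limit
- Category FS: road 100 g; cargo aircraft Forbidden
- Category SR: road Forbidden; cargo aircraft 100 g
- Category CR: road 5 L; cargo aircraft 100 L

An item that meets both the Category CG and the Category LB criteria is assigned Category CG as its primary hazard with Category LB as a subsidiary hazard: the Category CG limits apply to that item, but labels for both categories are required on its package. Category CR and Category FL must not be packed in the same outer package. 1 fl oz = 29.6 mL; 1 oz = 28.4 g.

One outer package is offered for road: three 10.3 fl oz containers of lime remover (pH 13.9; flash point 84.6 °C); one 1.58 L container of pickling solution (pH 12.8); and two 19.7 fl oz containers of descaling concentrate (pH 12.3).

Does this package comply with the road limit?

Yes

With pH 13.9 (≥ 12), the lime remover falls in Category CR.
The pickling solution has pH 12.8, which is ≥ 12, so it is Category CR (Corrosive).
pH 12.3 meets the Category CR criterion (Corrosive), so the descaling concentrate is Category CR.
Total Category CR: (three 10.3 fl oz containers = 914.64 mL) + 1.58 L + (two 19.7 fl oz containers = 1166.24 mL) = 3660.88 mL.
That is within the Category CR road limit of 5 L.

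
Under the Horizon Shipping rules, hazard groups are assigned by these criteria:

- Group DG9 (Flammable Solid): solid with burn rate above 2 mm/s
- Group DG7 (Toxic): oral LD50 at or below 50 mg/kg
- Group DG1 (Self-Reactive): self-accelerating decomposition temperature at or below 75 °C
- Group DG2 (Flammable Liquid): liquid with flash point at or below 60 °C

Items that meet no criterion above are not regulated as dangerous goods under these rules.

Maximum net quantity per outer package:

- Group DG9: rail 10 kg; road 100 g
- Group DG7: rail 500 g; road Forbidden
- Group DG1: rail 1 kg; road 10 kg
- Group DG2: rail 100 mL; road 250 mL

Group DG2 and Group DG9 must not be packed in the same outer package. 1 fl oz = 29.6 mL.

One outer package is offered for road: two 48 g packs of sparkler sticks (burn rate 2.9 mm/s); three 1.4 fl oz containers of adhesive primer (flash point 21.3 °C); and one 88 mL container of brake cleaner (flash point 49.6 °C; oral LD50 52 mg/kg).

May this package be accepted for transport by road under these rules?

With burn rate 2.9 mm/s (> 2 mm/s), the sparkler sticks fall in Group DG9.
With flash point 21.3 °C (≤ 60 °C), the adhesive primer falls in Group DG2.
With flash point 49.6 °C (≤ 60 °C), the brake cleaner falls in Group DG2.
Total Group DG2: (three 1.4 fl oz containers = 124.32 mL) + 88 mL = 212.32 mL.
212.32 mL is within the road limit of 250 mL for Group DG2.
Group DG9 quantity: two 48 g packs = 96 g.
96 g is within the road limit of 100 g for Group DG9.
Group DG2 and Group DG9 may not share an outer package.

No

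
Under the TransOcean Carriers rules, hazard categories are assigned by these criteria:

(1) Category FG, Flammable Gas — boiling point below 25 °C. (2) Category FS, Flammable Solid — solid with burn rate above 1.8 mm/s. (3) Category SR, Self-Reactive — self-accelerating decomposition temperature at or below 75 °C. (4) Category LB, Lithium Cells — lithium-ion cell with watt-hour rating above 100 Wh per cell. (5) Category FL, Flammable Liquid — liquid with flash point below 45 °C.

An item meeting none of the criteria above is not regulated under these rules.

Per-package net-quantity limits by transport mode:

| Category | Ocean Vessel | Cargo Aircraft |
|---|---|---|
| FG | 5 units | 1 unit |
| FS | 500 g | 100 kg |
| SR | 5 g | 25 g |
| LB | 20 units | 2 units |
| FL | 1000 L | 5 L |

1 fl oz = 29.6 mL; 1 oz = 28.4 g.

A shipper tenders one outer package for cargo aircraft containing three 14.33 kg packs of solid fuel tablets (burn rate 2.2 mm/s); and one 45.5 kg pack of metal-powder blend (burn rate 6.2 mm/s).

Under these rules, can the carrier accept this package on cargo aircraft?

Burn rate 2.2 mm/s meets the Category FS criterion (Flammable Solid), so the solid fuel tablets are Category FS.
Burn rate 6.2 mm/s meets the Category FS criterion (Flammable Solid), so the metal-powder blend is Category FS.
Total Category FS: (three 14.33 kg packs = 42.99 kg) + 45.5 kg = 88.49 kg.
88.49 kg is within the cargo aircraft limit of 100 kg for Category FS.

Yes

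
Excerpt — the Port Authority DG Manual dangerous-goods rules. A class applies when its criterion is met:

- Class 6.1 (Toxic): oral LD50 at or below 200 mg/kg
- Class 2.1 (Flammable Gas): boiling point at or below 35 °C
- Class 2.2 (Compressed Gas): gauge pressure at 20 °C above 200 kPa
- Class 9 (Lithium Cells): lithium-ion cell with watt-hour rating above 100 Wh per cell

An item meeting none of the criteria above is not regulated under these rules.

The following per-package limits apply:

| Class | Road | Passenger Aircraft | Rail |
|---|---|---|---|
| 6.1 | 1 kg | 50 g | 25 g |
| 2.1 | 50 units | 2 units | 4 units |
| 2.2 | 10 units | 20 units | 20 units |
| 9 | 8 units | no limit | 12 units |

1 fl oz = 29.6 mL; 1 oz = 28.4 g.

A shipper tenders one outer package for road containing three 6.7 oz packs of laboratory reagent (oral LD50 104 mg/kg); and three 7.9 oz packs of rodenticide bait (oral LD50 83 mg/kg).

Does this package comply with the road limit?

No

The laboratory reagent has oral LD50 104 mg/kg, which is ≤ 200 mg/kg, so it is Class 6.1 (Toxic).
With oral LD50 83 mg/kg (≤ 200 mg/kg), the rodenticide bait falls in Class 6.1.
Class 6.1 net quantity: (three 6.7 oz packs = 570.84 g) + (three 7.9 oz packs = 673.08 g) = 1243.92 g.
1243.92 g > 1 kg (road limit, Class 6.1) — over the limit.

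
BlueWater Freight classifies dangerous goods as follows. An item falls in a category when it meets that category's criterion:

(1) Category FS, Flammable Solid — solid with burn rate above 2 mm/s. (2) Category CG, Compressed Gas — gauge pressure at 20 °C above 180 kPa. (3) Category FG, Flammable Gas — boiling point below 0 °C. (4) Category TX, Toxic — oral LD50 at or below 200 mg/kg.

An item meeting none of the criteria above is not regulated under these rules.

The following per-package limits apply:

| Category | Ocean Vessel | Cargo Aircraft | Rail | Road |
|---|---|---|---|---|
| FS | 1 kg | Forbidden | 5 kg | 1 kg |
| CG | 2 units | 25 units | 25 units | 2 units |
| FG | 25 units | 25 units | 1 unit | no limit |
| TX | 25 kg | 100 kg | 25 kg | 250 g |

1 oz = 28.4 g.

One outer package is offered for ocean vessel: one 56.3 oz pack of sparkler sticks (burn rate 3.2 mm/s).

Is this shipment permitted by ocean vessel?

With burn rate 3.2 mm/s (> 2 mm/s), the sparkler sticks fall in Category FS.
Category FS quantity: one 56.3 oz pack = 1598.92 g.
1598.92 g exceeds the ocean vessel limit of 1 kg for Category FS.

No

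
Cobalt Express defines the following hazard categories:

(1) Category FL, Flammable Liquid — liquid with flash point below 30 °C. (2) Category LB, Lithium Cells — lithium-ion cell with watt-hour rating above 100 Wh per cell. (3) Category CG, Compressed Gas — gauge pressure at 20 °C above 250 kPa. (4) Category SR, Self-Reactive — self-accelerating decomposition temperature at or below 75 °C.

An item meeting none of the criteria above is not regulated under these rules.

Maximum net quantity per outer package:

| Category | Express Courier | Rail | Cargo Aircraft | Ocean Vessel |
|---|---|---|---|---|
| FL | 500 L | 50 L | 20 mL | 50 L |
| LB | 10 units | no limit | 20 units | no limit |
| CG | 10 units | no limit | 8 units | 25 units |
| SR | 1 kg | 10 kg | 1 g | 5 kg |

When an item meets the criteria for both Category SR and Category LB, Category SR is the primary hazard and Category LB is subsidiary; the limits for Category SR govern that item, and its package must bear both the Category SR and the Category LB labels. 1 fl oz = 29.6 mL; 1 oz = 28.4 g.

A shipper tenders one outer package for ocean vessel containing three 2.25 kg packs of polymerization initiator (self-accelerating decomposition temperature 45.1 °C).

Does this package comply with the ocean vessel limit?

No

With self-accelerating decomposition temperature 45.1 °C (≤ 75 °C), the polymerization initiator falls in Category SR.
Category SR quantity: three 2.25 kg packs = 6.75 kg.
6.75 kg > 5 kg (ocean vessel limit, Category SR) — over the limit.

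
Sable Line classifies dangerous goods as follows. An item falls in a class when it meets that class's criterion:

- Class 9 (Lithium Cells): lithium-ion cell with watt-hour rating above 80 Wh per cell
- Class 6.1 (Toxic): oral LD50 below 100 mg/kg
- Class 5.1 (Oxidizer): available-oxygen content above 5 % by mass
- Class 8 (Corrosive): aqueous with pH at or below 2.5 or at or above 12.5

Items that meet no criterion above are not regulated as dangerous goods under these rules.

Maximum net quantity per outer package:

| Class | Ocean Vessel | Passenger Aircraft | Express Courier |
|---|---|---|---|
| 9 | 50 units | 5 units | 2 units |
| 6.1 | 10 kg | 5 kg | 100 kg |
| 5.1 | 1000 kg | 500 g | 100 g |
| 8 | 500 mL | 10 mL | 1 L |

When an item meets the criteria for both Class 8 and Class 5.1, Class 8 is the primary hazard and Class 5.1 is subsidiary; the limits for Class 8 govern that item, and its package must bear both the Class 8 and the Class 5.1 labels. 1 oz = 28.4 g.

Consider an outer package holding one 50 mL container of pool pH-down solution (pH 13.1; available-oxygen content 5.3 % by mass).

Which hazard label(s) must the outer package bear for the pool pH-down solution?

Class 5.1 and 8

With pH 13.1 (≥ 12.5), the pool pH-down solution falls in Class 8.
The pool pH-down solution has available-oxygen content 5.3 % by mass, which is > 5 % by mass, so it is Class 5.1 (Oxidizer).
By the precedence rule Class 8 is primary and Class 5.1 is subsidiary, and that rule requires both labels on the package.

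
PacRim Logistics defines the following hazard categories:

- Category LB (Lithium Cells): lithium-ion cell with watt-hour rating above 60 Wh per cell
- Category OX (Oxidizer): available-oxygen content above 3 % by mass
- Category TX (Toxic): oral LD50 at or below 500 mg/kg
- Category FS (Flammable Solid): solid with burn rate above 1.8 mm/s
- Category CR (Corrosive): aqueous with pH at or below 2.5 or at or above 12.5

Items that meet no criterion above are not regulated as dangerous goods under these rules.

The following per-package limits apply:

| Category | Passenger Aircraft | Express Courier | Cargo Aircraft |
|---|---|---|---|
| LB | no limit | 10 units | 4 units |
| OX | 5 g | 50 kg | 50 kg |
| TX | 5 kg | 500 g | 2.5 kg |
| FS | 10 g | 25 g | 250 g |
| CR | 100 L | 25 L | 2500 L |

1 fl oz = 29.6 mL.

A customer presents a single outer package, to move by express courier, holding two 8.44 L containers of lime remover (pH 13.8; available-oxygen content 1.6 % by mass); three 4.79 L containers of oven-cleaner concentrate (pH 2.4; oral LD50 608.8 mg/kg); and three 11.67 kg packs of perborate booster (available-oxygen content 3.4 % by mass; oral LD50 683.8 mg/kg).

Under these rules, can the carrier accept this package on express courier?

With pH 13.8 (≥ 12.5), the lime remover falls in Category CR.
pH 2.4 meets the Category CR criterion (Corrosive), so the oven-cleaner concentrate is Category CR.
With available-oxygen content 3.4 % by mass (> 3 % by mass), the perborate booster falls in Category OX.
Total Category CR: (two 8.44 L containers = 16.88 L) + (three 4.79 L containers = 14.37 L) = 31.25 L.
31.25 L exceeds the express courier limit of 25 L for Category CR.
Category OX quantity: three 11.67 kg packs = 35.01 kg.
35.01 kg is within the express courier limit of 50 kg for Category OX.

No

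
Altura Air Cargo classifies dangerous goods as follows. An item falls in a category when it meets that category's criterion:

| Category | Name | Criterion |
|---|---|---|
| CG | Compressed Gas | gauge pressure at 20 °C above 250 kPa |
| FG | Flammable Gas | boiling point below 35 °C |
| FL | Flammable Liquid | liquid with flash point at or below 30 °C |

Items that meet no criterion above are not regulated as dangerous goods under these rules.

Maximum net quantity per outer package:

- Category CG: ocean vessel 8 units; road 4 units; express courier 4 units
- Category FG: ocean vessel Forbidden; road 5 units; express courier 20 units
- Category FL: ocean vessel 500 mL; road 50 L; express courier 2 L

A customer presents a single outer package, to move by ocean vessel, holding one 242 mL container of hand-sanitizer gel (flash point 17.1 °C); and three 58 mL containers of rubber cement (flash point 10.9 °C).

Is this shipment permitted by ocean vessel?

Hand-sanitizer gel: flash point 17.1 °C ≤ 30 °C → Category FL (Flammable Liquid).
The rubber cement has flash point 10.9 °C, which is ≤ 30 °C, so it is Category FL (Flammable Liquid).
Total Category FL: 242 mL + (three 58 mL containers = 174 mL) = 416 mL.
416 mL is within the ocean vessel limit of 500 mL for Category FL.

Yes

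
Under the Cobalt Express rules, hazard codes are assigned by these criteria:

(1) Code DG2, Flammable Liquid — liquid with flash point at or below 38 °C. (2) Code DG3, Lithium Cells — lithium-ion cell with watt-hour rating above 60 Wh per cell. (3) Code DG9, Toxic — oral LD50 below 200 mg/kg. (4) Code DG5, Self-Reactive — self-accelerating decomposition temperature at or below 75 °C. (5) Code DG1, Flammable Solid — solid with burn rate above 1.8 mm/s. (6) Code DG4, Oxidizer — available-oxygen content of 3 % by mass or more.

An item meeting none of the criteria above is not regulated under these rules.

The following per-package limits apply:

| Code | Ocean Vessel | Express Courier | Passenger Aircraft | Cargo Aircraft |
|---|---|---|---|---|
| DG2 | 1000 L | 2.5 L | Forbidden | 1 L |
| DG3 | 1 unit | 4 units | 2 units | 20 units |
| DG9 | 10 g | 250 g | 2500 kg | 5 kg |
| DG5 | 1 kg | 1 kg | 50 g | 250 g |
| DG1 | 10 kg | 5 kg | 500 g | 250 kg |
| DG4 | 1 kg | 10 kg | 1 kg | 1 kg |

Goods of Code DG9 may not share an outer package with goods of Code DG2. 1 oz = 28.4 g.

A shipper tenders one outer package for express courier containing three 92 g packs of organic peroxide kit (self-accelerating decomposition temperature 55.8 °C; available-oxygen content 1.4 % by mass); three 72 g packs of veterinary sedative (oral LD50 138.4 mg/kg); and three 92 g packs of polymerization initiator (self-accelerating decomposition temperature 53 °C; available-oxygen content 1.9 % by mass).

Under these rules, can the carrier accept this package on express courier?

With self-accelerating decomposition temperature 55.8 °C (≤ 75 °C), the organic peroxide kit falls in Code DG5.
Oral LD50 138.4 mg/kg meets the Code DG9 criterion (Toxic), so the veterinary sedative is Code DG9.
The polymerization initiator has self-accelerating decomposition temperature 53 °C, which is ≤ 75 °C, so it is Code DG5 (Self-Reactive).
Code DG9 quantity: three 72 g packs = 216 g.
That is within the Code DG9 express courier limit of 250 g.
Code DG5 net quantity: (three 92 g packs = 276 g) + (three 92 g packs = 276 g) = 552 g.
552 g ≤ 1 kg (express courier limit, Code DG5) — within limit.
The segregation rule (Code DG9 with Code DG2) does not apply to Code DG9 with Code DG5.
Every hazard code is within its express courier limit and no segregation rule is violated.

Yes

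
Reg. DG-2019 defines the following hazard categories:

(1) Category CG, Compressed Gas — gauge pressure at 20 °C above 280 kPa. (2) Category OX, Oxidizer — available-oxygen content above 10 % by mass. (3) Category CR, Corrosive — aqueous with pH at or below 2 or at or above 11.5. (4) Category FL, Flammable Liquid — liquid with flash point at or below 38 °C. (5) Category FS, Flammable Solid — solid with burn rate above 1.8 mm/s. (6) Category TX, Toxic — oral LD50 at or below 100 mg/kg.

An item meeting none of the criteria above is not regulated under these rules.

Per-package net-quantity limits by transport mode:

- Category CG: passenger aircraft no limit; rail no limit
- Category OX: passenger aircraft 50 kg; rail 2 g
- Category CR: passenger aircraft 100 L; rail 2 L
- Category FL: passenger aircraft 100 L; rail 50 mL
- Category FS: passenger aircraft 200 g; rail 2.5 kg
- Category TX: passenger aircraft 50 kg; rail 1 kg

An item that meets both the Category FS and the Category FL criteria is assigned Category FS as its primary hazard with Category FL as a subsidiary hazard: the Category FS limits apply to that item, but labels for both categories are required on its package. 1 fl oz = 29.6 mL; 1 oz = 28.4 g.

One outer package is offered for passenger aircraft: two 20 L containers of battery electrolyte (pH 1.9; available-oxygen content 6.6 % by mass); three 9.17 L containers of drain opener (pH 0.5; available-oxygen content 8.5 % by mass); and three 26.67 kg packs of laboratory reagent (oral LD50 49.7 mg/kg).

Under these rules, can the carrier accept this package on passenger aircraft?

No

The battery electrolyte has pH 1.9, which is ≤ 2, so it is Category CR (Corrosive).
Drain opener: pH 0.5 ≤ 2 → Category CR (Corrosive).
With oral LD50 49.7 mg/kg (≤ 100 mg/kg), the laboratory reagent falls in Category TX.
Category CR net quantity: (two 20 L containers = 40 L) + (three 9.17 L containers = 27.51 L) = 67.51 L.
That is within the Category CR passenger aircraft limit of 100 L.
Category TX quantity: three 26.67 kg packs = 80.01 kg.
That exceeds the Category TX passenger aircraft limit of 50 kg.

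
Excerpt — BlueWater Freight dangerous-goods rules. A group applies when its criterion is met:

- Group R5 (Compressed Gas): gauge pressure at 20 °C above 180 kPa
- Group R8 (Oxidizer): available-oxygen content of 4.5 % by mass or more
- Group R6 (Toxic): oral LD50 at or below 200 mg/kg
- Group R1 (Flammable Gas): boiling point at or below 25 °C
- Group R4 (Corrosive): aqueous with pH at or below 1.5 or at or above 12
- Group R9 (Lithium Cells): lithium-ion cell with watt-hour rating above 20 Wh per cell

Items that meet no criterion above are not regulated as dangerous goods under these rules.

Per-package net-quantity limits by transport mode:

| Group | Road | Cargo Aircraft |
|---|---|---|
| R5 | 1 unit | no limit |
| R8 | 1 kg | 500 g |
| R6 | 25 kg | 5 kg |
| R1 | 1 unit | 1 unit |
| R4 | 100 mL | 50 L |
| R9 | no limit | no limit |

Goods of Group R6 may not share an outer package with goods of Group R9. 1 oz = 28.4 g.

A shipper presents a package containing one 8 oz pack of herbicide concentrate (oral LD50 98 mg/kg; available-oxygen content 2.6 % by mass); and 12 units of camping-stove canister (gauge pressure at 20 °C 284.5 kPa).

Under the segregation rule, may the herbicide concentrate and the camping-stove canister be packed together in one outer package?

Yes

Herbicide concentrate: oral LD50 98 mg/kg ≤ 200 mg/kg → Group R6 (Toxic).
Gauge pressure at 20 °C 284.5 kPa meets the Group R5 criterion (Compressed Gas), so the camping-stove canister is Group R5.
No segregation rule bars Group R6 with Group R5.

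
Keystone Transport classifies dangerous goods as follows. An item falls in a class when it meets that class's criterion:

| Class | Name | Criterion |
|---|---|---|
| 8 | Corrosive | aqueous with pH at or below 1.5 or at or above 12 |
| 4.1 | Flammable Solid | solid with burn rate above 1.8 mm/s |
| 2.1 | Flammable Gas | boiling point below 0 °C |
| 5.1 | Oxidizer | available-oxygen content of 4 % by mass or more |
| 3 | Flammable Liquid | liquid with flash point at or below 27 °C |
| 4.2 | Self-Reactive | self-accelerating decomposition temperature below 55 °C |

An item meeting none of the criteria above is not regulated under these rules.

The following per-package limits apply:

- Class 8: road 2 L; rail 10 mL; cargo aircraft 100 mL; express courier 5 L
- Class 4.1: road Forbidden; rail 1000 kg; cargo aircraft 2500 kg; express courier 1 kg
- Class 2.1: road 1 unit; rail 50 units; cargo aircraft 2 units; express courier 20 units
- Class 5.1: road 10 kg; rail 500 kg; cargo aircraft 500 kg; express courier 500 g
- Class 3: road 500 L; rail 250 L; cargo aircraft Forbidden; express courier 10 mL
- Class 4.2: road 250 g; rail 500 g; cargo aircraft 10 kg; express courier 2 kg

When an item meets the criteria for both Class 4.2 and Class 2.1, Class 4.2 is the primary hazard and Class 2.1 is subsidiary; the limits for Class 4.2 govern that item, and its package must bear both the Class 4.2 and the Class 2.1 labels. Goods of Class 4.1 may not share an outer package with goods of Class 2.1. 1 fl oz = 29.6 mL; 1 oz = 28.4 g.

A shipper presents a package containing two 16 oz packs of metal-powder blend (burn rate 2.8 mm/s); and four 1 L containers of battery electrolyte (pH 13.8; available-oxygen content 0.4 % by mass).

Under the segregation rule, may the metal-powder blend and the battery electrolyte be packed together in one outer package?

Yes

Burn rate 2.8 mm/s meets the Class 4.1 criterion (Flammable Solid), so the metal-powder blend is Class 4.1.
With pH 13.8 (≥ 12), the battery electrolyte falls in Class 8.
No segregation rule bars Class 4.1 with Class 8.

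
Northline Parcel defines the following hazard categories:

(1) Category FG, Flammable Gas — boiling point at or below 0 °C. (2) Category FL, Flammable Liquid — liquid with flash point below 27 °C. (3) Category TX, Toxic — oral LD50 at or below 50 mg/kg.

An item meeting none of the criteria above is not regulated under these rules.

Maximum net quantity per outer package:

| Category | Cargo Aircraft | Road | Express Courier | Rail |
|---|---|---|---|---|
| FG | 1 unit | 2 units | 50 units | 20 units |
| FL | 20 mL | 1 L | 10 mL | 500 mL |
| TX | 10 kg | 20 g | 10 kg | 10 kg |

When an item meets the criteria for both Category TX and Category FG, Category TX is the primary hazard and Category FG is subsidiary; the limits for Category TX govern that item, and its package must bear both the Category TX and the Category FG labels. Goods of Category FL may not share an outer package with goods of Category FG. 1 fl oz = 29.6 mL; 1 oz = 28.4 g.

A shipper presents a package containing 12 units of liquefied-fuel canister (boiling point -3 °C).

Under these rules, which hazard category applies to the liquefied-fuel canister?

With boiling point -3 °C (≤ 0 °C), the liquefied-fuel canister falls in Category FG.

Category FG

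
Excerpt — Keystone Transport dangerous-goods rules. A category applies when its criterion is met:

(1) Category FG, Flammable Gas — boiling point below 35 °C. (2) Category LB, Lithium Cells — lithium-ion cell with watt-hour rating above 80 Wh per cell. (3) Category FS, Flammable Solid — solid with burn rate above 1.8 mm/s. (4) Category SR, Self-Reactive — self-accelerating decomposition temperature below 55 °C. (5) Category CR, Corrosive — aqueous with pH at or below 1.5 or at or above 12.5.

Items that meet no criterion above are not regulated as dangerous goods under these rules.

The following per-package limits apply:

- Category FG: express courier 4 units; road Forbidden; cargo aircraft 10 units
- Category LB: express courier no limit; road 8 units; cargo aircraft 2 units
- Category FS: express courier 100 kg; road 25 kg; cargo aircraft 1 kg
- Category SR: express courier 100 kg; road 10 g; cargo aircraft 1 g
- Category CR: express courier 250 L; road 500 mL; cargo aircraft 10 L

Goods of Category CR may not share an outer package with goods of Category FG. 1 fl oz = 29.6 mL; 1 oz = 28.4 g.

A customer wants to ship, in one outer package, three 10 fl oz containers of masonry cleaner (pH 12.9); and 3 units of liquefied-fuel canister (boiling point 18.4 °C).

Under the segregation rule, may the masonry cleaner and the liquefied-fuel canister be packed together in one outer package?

No

Masonry cleaner: pH 12.9 ≥ 12.5 → Category CR (Corrosive).
Boiling point 18.4 °C meets the Category FG criterion (Flammable Gas), so the liquefied-fuel canister is Category FG.
Category CR and Category FG may not share an outer package.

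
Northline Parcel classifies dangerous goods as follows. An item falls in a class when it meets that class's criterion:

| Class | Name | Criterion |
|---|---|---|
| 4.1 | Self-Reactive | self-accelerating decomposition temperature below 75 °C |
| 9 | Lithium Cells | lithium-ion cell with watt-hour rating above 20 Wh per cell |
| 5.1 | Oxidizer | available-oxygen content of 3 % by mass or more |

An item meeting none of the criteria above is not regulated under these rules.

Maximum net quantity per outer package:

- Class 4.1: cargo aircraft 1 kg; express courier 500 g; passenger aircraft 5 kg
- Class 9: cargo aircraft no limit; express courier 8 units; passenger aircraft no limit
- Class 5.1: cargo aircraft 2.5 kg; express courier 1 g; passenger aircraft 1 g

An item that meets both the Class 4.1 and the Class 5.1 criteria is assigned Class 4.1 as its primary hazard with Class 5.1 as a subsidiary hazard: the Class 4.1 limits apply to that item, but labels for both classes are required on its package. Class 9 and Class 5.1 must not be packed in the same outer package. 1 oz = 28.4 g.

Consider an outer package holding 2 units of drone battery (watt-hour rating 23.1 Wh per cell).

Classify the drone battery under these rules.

Class 9

Watt-hour rating 23.1 Wh per cell meets the Class 9 criterion (Lithium Cells), so the drone battery is Class 9.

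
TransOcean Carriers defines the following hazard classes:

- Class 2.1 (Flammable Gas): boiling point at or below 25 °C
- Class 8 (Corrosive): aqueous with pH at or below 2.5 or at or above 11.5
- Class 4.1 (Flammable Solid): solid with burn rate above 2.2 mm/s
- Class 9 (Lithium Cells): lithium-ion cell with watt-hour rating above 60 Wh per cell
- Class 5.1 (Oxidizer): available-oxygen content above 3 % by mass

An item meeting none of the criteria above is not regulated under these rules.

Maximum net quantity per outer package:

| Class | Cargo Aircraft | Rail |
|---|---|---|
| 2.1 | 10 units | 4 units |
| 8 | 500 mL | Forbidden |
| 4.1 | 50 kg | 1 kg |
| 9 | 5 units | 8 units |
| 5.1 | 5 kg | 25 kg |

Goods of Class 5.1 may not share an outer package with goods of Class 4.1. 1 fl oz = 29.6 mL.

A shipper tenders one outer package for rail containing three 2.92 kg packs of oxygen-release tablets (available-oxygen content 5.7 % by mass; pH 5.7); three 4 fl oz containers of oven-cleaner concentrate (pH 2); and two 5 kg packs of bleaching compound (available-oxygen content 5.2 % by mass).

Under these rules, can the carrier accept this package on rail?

No

With available-oxygen content 5.7 % by mass (> 3 % by mass), the oxygen-release tablets fall in Class 5.1.
With pH 2 (≤ 2.5), the oven-cleaner concentrate falls in Class 8.
Available-oxygen content 5.2 % by mass meets the Class 5.1 criterion (Oxidizer), so the bleaching compound is Class 5.1.
Class 5.1 net quantity: (three 2.92 kg packs = 8.76 kg) + (two 5 kg packs = 10 kg) = 18.76 kg.
18.76 kg ≤ 25 kg (rail limit, Class 5.1) — within limit.
Class 8 quantity: three 4 fl oz containers = 355.2 mL.
Class 8 is Forbidden by rail.
The segregation rule (Class 5.1 with Class 4.1) does not apply to Class 5.1 with Class 8.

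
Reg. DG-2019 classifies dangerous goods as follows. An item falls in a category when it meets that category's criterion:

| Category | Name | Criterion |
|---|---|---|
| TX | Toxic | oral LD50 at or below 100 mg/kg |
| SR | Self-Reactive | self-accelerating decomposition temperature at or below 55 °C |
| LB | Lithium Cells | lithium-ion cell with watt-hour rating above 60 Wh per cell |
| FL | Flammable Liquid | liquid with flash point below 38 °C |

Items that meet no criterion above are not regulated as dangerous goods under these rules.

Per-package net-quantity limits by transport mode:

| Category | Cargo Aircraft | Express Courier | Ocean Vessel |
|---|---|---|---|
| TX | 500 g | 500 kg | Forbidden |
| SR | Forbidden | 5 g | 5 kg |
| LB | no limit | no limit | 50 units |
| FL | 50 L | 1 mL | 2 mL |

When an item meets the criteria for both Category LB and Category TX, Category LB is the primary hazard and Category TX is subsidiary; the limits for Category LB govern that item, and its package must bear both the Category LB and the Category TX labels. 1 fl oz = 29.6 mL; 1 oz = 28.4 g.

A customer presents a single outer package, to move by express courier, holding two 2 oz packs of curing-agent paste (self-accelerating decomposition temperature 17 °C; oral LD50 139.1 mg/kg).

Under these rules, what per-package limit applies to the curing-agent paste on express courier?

5 g

The curing-agent paste has self-accelerating decomposition temperature 17 °C, which is ≤ 55 °C, so it is Category SR (Self-Reactive).
The express courier limit for Category SR is 5 g.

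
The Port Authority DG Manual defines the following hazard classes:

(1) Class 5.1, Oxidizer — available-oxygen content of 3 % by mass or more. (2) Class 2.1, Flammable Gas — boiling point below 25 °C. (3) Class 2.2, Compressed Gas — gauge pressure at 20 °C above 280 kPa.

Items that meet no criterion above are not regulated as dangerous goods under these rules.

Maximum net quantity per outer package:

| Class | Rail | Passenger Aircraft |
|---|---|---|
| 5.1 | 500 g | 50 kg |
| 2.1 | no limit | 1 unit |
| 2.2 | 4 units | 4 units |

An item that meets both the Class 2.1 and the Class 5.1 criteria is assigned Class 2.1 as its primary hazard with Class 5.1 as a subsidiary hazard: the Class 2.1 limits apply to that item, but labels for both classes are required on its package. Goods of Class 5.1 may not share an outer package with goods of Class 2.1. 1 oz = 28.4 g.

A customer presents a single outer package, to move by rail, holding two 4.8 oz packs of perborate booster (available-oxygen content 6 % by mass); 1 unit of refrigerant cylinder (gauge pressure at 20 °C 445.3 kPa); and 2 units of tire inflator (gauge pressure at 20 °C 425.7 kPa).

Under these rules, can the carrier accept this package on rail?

Perborate booster: available-oxygen content 6 % by mass ≥ 3 % by mass → Class 5.1 (Oxidizer).
With gauge pressure at 20 °C 445.3 kPa (> 280 kPa), the refrigerant cylinder falls in Class 2.2.
With gauge pressure at 20 °C 425.7 kPa (> 280 kPa), the tire inflator falls in Class 2.2.
Class 2.2 net quantity: 1 unit + 2 units = 3 units.
3 units ≤ 4 units (rail limit, Class 2.2) — within limit.
Class 5.1 quantity: two 4.8 oz packs = 272.64 g.
272.64 g is within the rail limit of 500 g for Class 5.1.
The segregation rule (Class 5.1 with Class 2.1) does not apply to Class 2.2 with Class 5.1.
Every hazard class is within its rail limit and no segregation rule is violated.

Yes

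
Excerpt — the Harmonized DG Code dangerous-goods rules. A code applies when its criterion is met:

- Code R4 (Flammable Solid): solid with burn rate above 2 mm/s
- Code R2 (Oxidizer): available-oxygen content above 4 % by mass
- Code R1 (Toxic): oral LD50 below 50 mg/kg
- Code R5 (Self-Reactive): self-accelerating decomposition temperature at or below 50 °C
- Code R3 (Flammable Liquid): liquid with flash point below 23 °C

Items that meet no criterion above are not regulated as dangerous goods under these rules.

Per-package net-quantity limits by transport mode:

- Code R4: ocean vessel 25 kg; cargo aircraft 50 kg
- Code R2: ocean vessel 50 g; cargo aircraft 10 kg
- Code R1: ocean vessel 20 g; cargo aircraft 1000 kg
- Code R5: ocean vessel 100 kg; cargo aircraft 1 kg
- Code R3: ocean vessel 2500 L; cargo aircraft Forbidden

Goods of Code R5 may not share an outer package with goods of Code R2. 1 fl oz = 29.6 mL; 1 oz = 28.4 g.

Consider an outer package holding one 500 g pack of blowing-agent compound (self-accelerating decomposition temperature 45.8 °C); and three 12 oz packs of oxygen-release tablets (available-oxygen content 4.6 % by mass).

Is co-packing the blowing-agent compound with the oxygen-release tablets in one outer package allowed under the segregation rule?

The blowing-agent compound has self-accelerating decomposition temperature 45.8 °C, which is ≤ 50 °C, so it is Code R5 (Self-Reactive).
Available-oxygen content 4.6 % by mass meets the Code R2 criterion (Oxidizer), so the oxygen-release tablets are Code R2.
Code R5 and Code R2 may not share an outer package.

No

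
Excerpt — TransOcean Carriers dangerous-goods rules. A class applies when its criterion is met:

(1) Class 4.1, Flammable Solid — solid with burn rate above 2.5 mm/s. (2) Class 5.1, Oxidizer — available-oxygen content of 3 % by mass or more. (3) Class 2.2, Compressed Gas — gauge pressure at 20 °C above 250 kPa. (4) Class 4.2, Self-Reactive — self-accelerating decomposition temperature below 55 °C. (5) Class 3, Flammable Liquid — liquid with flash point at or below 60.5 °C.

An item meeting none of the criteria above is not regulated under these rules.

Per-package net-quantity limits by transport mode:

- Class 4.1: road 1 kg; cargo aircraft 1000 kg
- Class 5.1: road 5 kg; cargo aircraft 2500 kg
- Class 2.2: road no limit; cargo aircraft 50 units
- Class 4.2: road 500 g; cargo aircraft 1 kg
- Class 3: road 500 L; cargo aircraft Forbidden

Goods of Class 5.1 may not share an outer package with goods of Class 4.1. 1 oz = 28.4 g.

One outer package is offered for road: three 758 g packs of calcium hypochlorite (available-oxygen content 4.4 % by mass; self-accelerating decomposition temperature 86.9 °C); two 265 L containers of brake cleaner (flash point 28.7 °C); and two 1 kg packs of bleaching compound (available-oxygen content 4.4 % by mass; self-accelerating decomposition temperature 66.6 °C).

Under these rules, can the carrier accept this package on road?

Calcium hypochlorite: available-oxygen content 4.4 % by mass ≥ 3 % by mass → Class 5.1 (Oxidizer).
Flash point 28.7 °C meets the Class 3 criterion (Flammable Liquid), so the brake cleaner is Class 3.
With available-oxygen content 4.4 % by mass (≥ 3 % by mass), the bleaching compound falls in Class 5.1.
Class 5.1 net quantity: (three 758 g packs = 2.274 kg) + (two 1 kg packs = 2 kg) = 4.274 kg.
4.274 kg is within the road limit of 5 kg for Class 5.1.
Class 3 quantity: two 265 L containers = 530 L.
That exceeds the Class 3 road limit of 500 L.
The segregation rule (Class 5.1 with Class 4.1) does not apply to Class 5.1 with Class 3.

No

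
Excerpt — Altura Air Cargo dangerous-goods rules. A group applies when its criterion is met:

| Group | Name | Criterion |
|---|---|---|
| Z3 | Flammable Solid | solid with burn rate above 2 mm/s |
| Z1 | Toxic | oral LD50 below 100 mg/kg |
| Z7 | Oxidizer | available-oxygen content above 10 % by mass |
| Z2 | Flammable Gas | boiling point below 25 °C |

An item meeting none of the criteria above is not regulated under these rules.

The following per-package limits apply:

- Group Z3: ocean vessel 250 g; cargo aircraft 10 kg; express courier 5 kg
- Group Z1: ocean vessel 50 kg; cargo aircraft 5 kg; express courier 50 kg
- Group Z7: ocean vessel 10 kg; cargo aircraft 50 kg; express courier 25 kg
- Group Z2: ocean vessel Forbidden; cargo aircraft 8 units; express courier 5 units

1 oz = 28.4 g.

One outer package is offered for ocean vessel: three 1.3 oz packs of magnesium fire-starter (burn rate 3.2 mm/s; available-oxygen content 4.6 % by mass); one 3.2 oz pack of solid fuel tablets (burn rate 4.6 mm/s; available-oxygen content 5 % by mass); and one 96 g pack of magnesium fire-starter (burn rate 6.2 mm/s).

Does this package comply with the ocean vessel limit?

Burn rate 3.2 mm/s meets the Group Z3 criterion (Flammable Solid), so the magnesium fire-starter is Group Z3.
With burn rate 4.6 mm/s (> 2 mm/s), the solid fuel tablets fall in Group Z3.
With burn rate 6.2 mm/s (> 2 mm/s), the magnesium fire-starter falls in Group Z3.
Total Group Z3: (three 1.3 oz packs = 110.76 g) + (one 3.2 oz pack = 90.88 g) + 96 g = 297.64 g.
297.64 g exceeds the ocean vessel limit of 250 g for Group Z3.

No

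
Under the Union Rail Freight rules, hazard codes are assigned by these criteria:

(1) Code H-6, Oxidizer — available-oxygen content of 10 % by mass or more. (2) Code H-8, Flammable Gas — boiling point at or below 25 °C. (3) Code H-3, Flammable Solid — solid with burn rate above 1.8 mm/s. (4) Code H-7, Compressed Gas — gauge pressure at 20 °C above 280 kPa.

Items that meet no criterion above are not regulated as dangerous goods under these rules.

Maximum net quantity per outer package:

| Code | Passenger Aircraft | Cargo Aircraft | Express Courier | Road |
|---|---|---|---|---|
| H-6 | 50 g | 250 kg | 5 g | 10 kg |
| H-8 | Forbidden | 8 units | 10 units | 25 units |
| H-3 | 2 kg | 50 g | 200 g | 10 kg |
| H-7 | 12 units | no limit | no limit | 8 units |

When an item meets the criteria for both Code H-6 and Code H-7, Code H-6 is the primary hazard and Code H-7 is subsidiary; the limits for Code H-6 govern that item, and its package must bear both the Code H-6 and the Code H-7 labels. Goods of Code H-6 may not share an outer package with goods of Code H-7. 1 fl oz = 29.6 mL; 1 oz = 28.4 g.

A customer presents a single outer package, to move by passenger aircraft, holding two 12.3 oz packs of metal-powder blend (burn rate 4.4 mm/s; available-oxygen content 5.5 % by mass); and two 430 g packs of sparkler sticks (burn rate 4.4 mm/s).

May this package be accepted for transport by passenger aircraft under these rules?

The metal-powder blend has burn rate 4.4 mm/s, which is > 1.8 mm/s, so it is Code H-3 (Flammable Solid).
The sparkler sticks have burn rate 4.4 mm/s, which is > 1.8 mm/s, so they are Code H-3 (Flammable Solid).
Total Code H-3: (two 12.3 oz packs = 698.64 g) + (two 430 g packs = 860 g) = 1558.64 g.
1558.64 g ≤ 2 kg (passenger aircraft limit, Code H-3) — within limit.

Yes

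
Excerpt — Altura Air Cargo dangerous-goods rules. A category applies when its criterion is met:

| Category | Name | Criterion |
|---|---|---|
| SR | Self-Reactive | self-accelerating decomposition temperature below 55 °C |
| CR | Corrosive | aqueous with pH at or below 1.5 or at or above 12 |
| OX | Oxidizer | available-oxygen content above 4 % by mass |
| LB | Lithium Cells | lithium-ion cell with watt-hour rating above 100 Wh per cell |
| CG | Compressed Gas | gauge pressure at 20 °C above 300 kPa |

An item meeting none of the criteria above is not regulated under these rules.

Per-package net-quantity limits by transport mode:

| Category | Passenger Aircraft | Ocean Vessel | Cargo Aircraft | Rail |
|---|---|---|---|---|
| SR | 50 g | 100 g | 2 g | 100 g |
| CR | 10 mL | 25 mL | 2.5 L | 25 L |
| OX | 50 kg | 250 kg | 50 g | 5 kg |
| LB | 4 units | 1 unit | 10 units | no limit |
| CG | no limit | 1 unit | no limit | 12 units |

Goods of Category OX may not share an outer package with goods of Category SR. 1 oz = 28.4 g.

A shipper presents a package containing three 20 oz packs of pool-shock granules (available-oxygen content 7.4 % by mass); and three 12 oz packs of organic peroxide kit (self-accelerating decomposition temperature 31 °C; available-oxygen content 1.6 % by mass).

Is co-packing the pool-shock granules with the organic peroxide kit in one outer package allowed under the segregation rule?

Available-oxygen content 7.4 % by mass meets the Category OX criterion (Oxidizer), so the pool-shock granules are Category OX.
With self-accelerating decomposition temperature 31 °C (< 55 °C), the organic peroxide kit falls in Category SR.
Category OX and Category SR may not share an outer package.

No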